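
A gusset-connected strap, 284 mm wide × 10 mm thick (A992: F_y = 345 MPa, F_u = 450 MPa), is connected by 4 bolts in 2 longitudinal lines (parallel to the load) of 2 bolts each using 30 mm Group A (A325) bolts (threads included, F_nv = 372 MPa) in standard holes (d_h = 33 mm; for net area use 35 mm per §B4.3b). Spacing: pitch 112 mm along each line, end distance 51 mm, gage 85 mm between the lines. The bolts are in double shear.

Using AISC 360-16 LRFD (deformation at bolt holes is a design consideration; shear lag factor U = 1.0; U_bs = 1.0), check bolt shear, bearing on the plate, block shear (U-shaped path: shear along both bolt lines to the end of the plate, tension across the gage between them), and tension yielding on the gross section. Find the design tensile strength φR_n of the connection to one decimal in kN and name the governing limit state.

616.3 kN (block shear governs)

Bolt shear: A_b = π(30)²/4 = 706.86 mm². φR_n = 0.75 × 372 × 706.86 × 4 × 2 = 1577.7 kN.
Bearing (10 mm plate, F_u = 450 MPa): end bolts L_c = 51 − 33/2 = 34.5, R_n = min(1.2×34.5×10×450, 2.4×30×10×450) = 186.3 kN/bolt; interior L_c = 112 − 33 = 79, R_n = 324 kN/bolt. φR_n = 0.75 × (2×186.3 + 2×324) = 765.5 kN.
Block shear: shear path 2×[51+1×112] = 2×163 mm, A_gv = 3260, A_nv = 2×(163 − 1.5×35)×10 = 2210 mm²; tension across gage: (85 − 1×35)×10 = 500 mm². R_n = min(0.6×450×2210, 0.6×345×3260) + 1.0×450×500 = min(596.7, 674.82) + 225 = 821.7 kN. φR_n = 0.75 × 821.7 = 616.3 kN.
Tension yield (gross): A_g = 284×10 = 2840 mm². φR_n = 0.90 × 345 × 2840 = 881.8 kN.
Governing: min(1577.7, 765.5, 616.3, 881.8) = 616.3 kN → block shear.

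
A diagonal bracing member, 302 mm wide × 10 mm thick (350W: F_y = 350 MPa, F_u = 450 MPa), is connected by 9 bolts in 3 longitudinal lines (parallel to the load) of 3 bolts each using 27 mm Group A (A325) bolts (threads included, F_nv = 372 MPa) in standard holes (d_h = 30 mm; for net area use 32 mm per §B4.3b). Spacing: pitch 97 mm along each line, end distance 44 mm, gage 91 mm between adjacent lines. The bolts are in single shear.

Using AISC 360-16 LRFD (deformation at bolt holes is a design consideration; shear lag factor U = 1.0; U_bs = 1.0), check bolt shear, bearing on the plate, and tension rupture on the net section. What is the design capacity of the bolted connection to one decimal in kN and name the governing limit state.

Bolt shear: A_b = π(27)²/4 = 572.56 mm². φR_n = 0.75 × 372 × 572.56 × 9 × 1 = 1437.7 kN.
Bearing (10 mm plate, F_u = 450 MPa): end bolts L_c = 44 − 30/2 = 29, R_n = min(1.2×29×10×450, 2.4×27×10×450) = 156.6 kN/bolt; interior L_c = 97 − 30 = 67, R_n = 291.6 kN/bolt. φR_n = 0.75 × (3×156.6 + 6×291.6) = 1664.6 kN.
Tension rupture (net): A_n = (302 − 3×32)×10 = 2060 mm² (U = 1.0, A_e = A_n). φR_n = 0.75 × 450 × 2060 = 695.3 kN.
Governing: min(1437.7, 1664.6, 695.3) = 695.3 kN → net-section rupture.

695.3 kN (net-section rupture governs)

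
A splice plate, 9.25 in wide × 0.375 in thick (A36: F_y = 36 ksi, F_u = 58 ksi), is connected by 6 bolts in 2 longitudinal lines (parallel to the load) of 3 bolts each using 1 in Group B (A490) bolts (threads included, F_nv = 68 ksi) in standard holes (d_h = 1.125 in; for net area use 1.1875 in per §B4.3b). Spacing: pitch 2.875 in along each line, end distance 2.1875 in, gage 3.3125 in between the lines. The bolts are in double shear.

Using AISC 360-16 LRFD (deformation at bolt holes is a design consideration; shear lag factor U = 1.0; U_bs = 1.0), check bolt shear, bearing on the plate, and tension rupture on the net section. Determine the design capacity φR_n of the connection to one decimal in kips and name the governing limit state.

Bolt shear: A_b = π(1)²/4 = 0.7854 in². φR_n = 0.75 × 68 × 0.7854 × 6 × 2 = 480.7 kips.
Bearing (0.375 in plate, F_u = 58 ksi): end bolts L_c = 2.1875 − 1.125/2 = 1.625, R_n = min(1.2×1.625×0.375×58, 2.4×1×0.375×58) = 42.413 kips/bolt; interior L_c = 2.875 − 1.125 = 1.75, R_n = 45.675 kips/bolt. φR_n = 0.75 × (2×42.413 + 4×45.675) = 200.6 kips.
Tension rupture (net): A_n = (9.25 − 2×1.1875)×0.375 = 2.5781 in² (U = 1.0, A_e = A_n). φR_n = 0.75 × 58 × 2.5781 = 112.1 kips.
Governing: min(480.7, 200.6, 112.1) = 112.1 kips → net-section rupture.

112.1 kips (net-section rupture governs)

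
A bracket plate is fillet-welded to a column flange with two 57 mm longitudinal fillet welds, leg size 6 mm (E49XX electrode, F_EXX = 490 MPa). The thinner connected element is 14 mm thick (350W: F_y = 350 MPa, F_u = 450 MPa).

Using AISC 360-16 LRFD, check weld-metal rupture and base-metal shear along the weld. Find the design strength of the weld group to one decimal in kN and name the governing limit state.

106.6 kN (weld metal governs)

Weld metal: throat = 0.707×6 = 4.242 mm, L = 2×57 = 114 mm. φR_n = 0.75 × 0.6 × 490 × 4.242 × 114 = 106.6 kN.
Base metal shear (14 mm plate): yield φR_n = 1.0×0.6×350×14×114 = 335.2 kN; rupture φR_n = 0.75×0.6×450×14×114 = 323.2 kN; take 323.2 kN (rupture).
Governing: min(106.6, 323.2) = 106.6 kN → weld metal.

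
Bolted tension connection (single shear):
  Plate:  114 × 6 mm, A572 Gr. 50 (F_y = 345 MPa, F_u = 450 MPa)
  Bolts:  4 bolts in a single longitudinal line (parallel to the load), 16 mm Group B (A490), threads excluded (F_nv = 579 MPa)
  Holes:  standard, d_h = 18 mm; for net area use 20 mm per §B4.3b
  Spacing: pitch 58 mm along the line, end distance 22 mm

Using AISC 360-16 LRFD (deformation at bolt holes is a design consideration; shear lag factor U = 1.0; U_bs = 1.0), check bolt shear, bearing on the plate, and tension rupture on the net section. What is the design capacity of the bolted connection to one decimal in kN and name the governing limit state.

190.4 kN (net-section rupture governs)

Bolt shear: A_b = π(16)²/4 = 201.06 mm². φR_n = 0.75 × 579 × 201.06 × 4 × 1 = 349.2 kN.
Bearing (6 mm plate, F_u = 450 MPa): end bolts L_c = 22 − 18/2 = 13, R_n = min(1.2×13×6×450, 2.4×16×6×450) = 42.12 kN/bolt; interior L_c = 58 − 18 = 40, R_n = 103.68 kN/bolt. φR_n = 0.75 × (1×42.12 + 3×103.68) = 264.9 kN.
Tension rupture (net): A_n = (114 − 1×20)×6 = 564 mm² (U = 1.0, A_e = A_n). φR_n = 0.75 × 450 × 564 = 190.4 kN.
Governing: min(349.2, 264.9, 190.4) = 190.4 kN → net-section rupture.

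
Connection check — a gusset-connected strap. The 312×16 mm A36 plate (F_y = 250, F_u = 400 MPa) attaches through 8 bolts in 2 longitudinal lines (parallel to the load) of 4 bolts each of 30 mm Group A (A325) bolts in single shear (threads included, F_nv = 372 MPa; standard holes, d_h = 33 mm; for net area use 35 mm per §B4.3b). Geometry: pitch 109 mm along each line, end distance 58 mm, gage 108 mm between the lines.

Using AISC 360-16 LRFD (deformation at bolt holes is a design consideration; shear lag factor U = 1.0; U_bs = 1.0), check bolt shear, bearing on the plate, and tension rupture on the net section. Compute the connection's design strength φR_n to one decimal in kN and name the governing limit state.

1161.6 kN (net-section rupture governs)

Bolt shear: A_b = π(30)²/4 = 706.86 mm². φR_n = 0.75 × 372 × 706.86 × 8 × 1 = 1577.7 kN.
Bearing (16 mm plate, F_u = 400 MPa): end bolts L_c = 58 − 33/2 = 41.5, R_n = min(1.2×41.5×16×400, 2.4×30×16×400) = 318.72 kN/bolt; interior L_c = 109 − 33 = 76, R_n = 460.8 kN/bolt. φR_n = 0.75 × (2×318.72 + 6×460.8) = 2551.7 kN.
Tension rupture (net): A_n = (312 − 2×35)×16 = 3872 mm² (U = 1.0, A_e = A_n). φR_n = 0.75 × 400 × 3872 = 1161.6 kN.
Governing: min(1577.7, 2551.7, 1161.6) = 1161.6 kN → net-section rupture.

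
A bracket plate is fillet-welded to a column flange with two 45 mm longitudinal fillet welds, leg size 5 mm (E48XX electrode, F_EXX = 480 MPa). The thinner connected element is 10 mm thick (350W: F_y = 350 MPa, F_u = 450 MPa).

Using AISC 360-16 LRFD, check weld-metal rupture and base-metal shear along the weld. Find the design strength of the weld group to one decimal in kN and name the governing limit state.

Weld metal: throat = 0.707×5 = 3.535 mm, L = 2×45 = 90 mm. φR_n = 0.75 × 0.6 × 480 × 3.535 × 90 = 68.7 kN.
Base metal shear (10 mm plate): yield φR_n = 1.0×0.6×350×10×90 = 189.0 kN; rupture φR_n = 0.75×0.6×450×10×90 = 182.3 kN; take 182.3 kN (rupture).
Governing: min(68.7, 182.3) = 68.7 kN → weld metal.

68.7 kN (weld metal governs)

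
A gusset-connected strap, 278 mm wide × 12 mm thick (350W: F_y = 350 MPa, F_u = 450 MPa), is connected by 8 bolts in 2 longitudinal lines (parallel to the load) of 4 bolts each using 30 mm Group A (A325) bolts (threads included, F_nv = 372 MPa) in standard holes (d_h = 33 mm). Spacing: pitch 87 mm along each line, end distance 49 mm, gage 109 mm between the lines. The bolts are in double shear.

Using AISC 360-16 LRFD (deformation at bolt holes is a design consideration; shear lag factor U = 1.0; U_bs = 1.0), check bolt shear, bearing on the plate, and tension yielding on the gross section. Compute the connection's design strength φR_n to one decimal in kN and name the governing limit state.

1050.8 kN (gross-section yield governs)

Bolt shear: A_b = π(30)²/4 = 706.86 mm². φR_n = 0.75 × 372 × 706.86 × 8 × 2 = 3155.4 kN.
Bearing (12 mm plate, F_u = 450 MPa): end bolts L_c = 49 − 33/2 = 32.5, R_n = min(1.2×32.5×12×450, 2.4×30×12×450) = 210.6 kN/bolt; interior L_c = 87 − 33 = 54, R_n = 349.92 kN/bolt. φR_n = 0.75 × (2×210.6 + 6×349.92) = 1890.5 kN.
Tension yield (gross): A_g = 278×12 = 3336 mm². φR_n = 0.90 × 350 × 3336 = 1050.8 kN.
Governing: min(3155.4, 1890.5, 1050.8) = 1050.8 kN → gross-section yield.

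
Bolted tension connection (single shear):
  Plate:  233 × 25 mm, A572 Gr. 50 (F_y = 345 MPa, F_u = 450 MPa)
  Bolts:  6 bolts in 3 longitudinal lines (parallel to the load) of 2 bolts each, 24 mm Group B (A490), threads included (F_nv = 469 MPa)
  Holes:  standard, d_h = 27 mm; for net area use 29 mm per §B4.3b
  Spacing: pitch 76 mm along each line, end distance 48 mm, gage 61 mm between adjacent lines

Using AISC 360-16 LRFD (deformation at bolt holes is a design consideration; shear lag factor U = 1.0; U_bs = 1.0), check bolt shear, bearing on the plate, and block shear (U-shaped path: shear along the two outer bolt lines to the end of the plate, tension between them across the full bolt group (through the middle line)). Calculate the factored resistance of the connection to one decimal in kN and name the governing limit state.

954.8 kN (bolt shear governs)

Bolt shear: A_b = π(24)²/4 = 452.39 mm². φR_n = 0.75 × 469 × 452.39 × 6 × 1 = 954.8 kN.
Bearing (25 mm plate, F_u = 450 MPa): end bolts L_c = 48 − 27/2 = 34.5, R_n = min(1.2×34.5×25×450, 2.4×24×25×450) = 465.75 kN/bolt; interior L_c = 76 − 27 = 49, R_n = 648 kN/bolt. φR_n = 0.75 × (3×465.75 + 3×648) = 2505.9 kN.
Block shear: shear path 2×[48+1×76] = 2×124 mm, A_gv = 6200, A_nv = 2×(124 − 1.5×29)×25 = 4025 mm²; tension across gage: (122 − 2×29)×25 = 1600 mm². R_n = min(0.6×450×4025, 0.6×345×6200) + 1.0×450×1600 = min(1086.8, 1283.4) + 720 = 1806.8 kN. φR_n = 0.75 × 1806.8 = 1355.1 kN.
Governing: min(954.8, 2505.9, 1355.1) = 954.8 kN → bolt shear.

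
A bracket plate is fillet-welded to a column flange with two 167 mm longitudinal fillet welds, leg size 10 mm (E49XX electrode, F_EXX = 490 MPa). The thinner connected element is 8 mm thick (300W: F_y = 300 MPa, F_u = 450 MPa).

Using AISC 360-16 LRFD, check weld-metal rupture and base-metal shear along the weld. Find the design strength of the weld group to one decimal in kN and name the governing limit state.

Weld metal: throat = 0.707×10 = 7.07 mm, L = 2×167 = 334 mm. φR_n = 0.75 × 0.6 × 490 × 7.07 × 334 = 520.7 kN.
Base metal shear (8 mm plate): yield φR_n = 1.0×0.6×300×8×334 = 481.0 kN; rupture φR_n = 0.75×0.6×450×8×334 = 541.1 kN; take 481.0 kN (yield).
Governing: min(520.7, 481.0) = 481.0 kN → base-metal shear.

481.0 kN (base-metal shear governs)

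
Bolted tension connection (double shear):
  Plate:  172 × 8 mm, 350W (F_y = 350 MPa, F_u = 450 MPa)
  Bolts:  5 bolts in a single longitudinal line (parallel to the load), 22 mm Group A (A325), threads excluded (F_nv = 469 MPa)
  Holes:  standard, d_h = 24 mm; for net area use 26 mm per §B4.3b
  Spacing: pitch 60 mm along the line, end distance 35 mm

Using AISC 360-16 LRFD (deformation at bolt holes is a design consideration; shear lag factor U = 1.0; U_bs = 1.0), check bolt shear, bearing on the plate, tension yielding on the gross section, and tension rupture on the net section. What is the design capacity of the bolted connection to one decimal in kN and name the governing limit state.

Bolt shear: A_b = π(22)²/4 = 380.13 mm². φR_n = 0.75 × 469 × 380.13 × 5 × 2 = 1337.1 kN.
Bearing (8 mm plate, F_u = 450 MPa): end bolts L_c = 35 − 24/2 = 23, R_n = min(1.2×23×8×450, 2.4×22×8×450) = 99.36 kN/bolt; interior L_c = 60 − 24 = 36, R_n = 155.52 kN/bolt. φR_n = 0.75 × (1×99.36 + 4×155.52) = 541.1 kN.
Tension yield (gross): A_g = 172×8 = 1376 mm². φR_n = 0.90 × 350 × 1376 = 433.4 kN.
Tension rupture (net): A_n = (172 − 1×26)×8 = 1168 mm² (U = 1.0, A_e = A_n). φR_n = 0.75 × 450 × 1168 = 394.2 kN.
Governing: min(1337.1, 541.1, 433.4, 394.2) = 394.2 kN → net-section rupture.

394.2 kN (net-section rupture governs)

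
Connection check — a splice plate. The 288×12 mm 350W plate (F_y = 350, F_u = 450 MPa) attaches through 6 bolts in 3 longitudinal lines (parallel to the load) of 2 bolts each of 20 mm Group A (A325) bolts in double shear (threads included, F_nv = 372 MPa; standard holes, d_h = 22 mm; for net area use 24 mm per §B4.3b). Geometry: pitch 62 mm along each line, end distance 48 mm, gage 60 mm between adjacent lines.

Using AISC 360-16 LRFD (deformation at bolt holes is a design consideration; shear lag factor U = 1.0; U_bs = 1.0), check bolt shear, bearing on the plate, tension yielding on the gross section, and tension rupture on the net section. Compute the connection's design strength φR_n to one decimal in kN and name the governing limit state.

874.8 kN (net-section rupture governs)

Bolt shear: A_b = π(20)²/4 = 314.16 mm². φR_n = 0.75 × 372 × 314.16 × 6 × 2 = 1051.8 kN.
Bearing (12 mm plate, F_u = 450 MPa): end bolts L_c = 48 − 22/2 = 37, R_n = min(1.2×37×12×450, 2.4×20×12×450) = 239.76 kN/bolt; interior L_c = 62 − 22 = 40, R_n = 259.2 kN/bolt. φR_n = 0.75 × (3×239.76 + 3×259.2) = 1122.7 kN.
Tension yield (gross): A_g = 288×12 = 3456 mm². φR_n = 0.90 × 350 × 3456 = 1088.6 kN.
Tension rupture (net): A_n = (288 − 3×24)×12 = 2592 mm² (U = 1.0, A_e = A_n). φR_n = 0.75 × 450 × 2592 = 874.8 kN.
Governing: min(1051.8, 1122.7, 1088.6, 874.8) = 874.8 kN → net-section rupture.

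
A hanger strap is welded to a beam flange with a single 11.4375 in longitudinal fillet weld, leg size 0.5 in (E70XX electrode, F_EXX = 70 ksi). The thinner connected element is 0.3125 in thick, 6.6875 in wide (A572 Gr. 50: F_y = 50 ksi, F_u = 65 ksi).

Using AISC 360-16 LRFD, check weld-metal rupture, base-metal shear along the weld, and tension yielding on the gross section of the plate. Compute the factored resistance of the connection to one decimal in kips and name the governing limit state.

Weld metal: throat = 0.707×0.5 = 0.3535 in, L = 11.4375 in. φR_n = 0.75 × 0.6 × 70 × 0.3535 × 11.4375 = 127.4 kips.
Base metal shear (0.3125 in plate): yield φR_n = 1.0×0.6×50×0.3125×11.4375 = 107.2 kips; rupture φR_n = 0.75×0.6×65×0.3125×11.4375 = 104.5 kips; take 104.5 kips (rupture).
Tension yield (gross): A_g = 6.6875×0.3125 = 2.0898 in². φR_n = 0.90 × 50 × 2.0898 = 94.0 kips.
Governing: min(127.4, 104.5, 94.0) = 94.0 kips → gross-section yield.

94.0 kips (gross-section yield governs)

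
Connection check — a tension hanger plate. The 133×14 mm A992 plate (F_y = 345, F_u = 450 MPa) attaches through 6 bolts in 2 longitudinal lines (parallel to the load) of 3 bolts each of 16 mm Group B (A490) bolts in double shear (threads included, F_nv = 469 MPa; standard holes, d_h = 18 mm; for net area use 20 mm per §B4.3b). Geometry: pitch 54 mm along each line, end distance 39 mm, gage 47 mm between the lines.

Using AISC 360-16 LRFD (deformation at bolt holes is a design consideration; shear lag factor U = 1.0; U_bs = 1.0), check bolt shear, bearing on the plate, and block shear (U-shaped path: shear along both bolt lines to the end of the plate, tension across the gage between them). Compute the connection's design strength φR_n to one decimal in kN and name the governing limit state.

Bolt shear: A_b = π(16)²/4 = 201.06 mm². φR_n = 0.75 × 469 × 201.06 × 6 × 2 = 848.7 kN.
Bearing (14 mm plate, F_u = 450 MPa): end bolts L_c = 39 − 18/2 = 30, R_n = min(1.2×30×14×450, 2.4×16×14×450) = 226.8 kN/bolt; interior L_c = 54 − 18 = 36, R_n = 241.92 kN/bolt. φR_n = 0.75 × (2×226.8 + 4×241.92) = 1066.0 kN.
Block shear: shear path 2×[39+2×54] = 2×147 mm, A_gv = 4116, A_nv = 2×(147 − 2.5×20)×14 = 2716 mm²; tension across gage: (47 − 1×20)×14 = 378 mm². R_n = min(0.6×450×2716, 0.6×345×4116) + 1.0×450×378 = min(733.32, 852.01) + 170.1 = 903.42 kN. φR_n = 0.75 × 903.42 = 677.6 kN.
Governing: min(848.7, 1066.0, 677.6) = 677.6 kN → block shear.

677.6 kN (block shear governs)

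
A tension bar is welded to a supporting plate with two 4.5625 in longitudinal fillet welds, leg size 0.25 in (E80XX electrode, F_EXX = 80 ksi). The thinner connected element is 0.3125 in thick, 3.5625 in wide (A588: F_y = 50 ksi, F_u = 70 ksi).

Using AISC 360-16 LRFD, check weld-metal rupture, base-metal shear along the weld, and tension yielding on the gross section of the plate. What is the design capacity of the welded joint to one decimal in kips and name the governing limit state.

Weld metal: throat = 0.707×0.25 = 0.17675 in, L = 2×4.5625 = 9.125 in. φR_n = 0.75 × 0.6 × 80 × 0.17675 × 9.125 = 58.1 kips.
Base metal shear (0.3125 in plate): yield φR_n = 1.0×0.6×50×0.3125×9.125 = 85.5 kips; rupture φR_n = 0.75×0.6×70×0.3125×9.125 = 89.8 kips; take 85.5 kips (yield).
Tension yield (gross): A_g = 3.5625×0.3125 = 1.1133 in². φR_n = 0.90 × 50 × 1.1133 = 50.1 kips.
Governing: min(58.1, 85.5, 50.1) = 50.1 kips → gross-section yield.

50.1 kips (gross-section yield governs)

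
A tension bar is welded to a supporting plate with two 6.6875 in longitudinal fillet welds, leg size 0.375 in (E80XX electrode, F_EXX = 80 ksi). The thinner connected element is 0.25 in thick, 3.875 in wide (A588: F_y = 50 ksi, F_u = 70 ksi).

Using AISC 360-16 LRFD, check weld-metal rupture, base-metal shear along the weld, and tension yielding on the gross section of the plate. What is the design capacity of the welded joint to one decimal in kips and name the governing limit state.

43.6 kips (gross-section yield governs)

Weld metal: throat = 0.707×0.375 = 0.26513 in, L = 2×6.6875 = 13.375 in. φR_n = 0.75 × 0.6 × 80 × 0.26513 × 13.375 = 127.7 kips.
Base metal shear (0.25 in plate): yield φR_n = 1.0×0.6×50×0.25×13.375 = 100.3 kips; rupture φR_n = 0.75×0.6×70×0.25×13.375 = 105.3 kips; take 100.3 kips (yield).
Tension yield (gross): A_g = 3.875×0.25 = 0.96875 in². φR_n = 0.90 × 50 × 0.96875 = 43.6 kips.
Governing: min(127.7, 100.3, 43.6) = 43.6 kips → gross-section yield.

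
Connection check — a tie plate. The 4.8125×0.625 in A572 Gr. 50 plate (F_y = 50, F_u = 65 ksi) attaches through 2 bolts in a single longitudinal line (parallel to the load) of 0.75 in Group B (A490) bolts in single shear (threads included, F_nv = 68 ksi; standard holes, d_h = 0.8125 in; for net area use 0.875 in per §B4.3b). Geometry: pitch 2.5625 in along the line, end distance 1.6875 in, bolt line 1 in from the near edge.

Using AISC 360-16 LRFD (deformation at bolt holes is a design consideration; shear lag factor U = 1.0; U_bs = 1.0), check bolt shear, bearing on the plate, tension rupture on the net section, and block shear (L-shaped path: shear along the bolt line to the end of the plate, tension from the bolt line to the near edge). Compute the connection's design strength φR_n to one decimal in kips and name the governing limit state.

Bolt shear: A_b = π(0.75)²/4 = 0.44179 in². φR_n = 0.75 × 68 × 0.44179 × 2 × 1 = 45.1 kips.
Bearing (0.625 in plate, F_u = 65 ksi): end bolts L_c = 1.6875 − 0.8125/2 = 1.28125, R_n = min(1.2×1.28125×0.625×65, 2.4×0.75×0.625×65) = 62.461 kips/bolt; interior L_c = 2.5625 − 0.8125 = 1.75, R_n = 73.125 kips/bolt. φR_n = 0.75 × (1×62.461 + 1×73.125) = 101.7 kips.
Tension rupture (net): A_n = (4.8125 − 1×0.875)×0.625 = 2.4609 in² (U = 1.0, A_e = A_n). φR_n = 0.75 × 65 × 2.4609 = 120.0 kips.
Block shear: shear path 1×[1.6875+1×2.5625] = 1×4.25 in, A_gv = 2.6563, A_nv = 1×(4.25 − 1.5×0.875)×0.625 = 1.8359 in²; tension to near edge: (1 − 0.5×0.875)×0.625 = 0.35156 in². R_n = min(0.6×65×1.8359, 0.6×50×2.6563) + 1.0×65×0.35156 = min(71.6, 79.689) + 22.851 = 94.451 kips. φR_n = 0.75 × 94.451 = 70.8 kips.
Governing: min(45.1, 101.7, 120.0, 70.8) = 45.1 kips → bolt shear.

45.1 kips (bolt shear governs)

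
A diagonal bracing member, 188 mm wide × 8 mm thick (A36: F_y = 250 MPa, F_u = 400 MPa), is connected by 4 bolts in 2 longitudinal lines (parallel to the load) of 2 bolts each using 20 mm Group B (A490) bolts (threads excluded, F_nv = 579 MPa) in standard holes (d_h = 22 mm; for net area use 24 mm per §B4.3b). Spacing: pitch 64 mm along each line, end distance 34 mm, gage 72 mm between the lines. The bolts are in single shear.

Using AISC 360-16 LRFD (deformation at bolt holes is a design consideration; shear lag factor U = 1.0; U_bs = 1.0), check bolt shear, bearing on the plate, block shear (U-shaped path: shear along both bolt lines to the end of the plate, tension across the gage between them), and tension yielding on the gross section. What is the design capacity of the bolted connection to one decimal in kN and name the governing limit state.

Bolt shear: A_b = π(20)²/4 = 314.16 mm². φR_n = 0.75 × 579 × 314.16 × 4 × 1 = 545.7 kN.
Bearing (8 mm plate, F_u = 400 MPa): end bolts L_c = 34 − 22/2 = 23, R_n = min(1.2×23×8×400, 2.4×20×8×400) = 88.32 kN/bolt; interior L_c = 64 − 22 = 42, R_n = 153.6 kN/bolt. φR_n = 0.75 × (2×88.32 + 2×153.6) = 362.9 kN.
Block shear: shear path 2×[34+1×64] = 2×98 mm, A_gv = 1568, A_nv = 2×(98 − 1.5×24)×8 = 992 mm²; tension across gage: (72 − 1×24)×8 = 384 mm². R_n = min(0.6×400×992, 0.6×250×1568) + 1.0×400×384 = min(238.08, 235.2) + 153.6 = 388.8 kN. φR_n = 0.75 × 388.8 = 291.6 kN.
Tension yield (gross): A_g = 188×8 = 1504 mm². φR_n = 0.90 × 250 × 1504 = 338.4 kN.
Governing: min(545.7, 362.9, 291.6, 338.4) = 291.6 kN → block shear.

291.6 kN (block shear governs)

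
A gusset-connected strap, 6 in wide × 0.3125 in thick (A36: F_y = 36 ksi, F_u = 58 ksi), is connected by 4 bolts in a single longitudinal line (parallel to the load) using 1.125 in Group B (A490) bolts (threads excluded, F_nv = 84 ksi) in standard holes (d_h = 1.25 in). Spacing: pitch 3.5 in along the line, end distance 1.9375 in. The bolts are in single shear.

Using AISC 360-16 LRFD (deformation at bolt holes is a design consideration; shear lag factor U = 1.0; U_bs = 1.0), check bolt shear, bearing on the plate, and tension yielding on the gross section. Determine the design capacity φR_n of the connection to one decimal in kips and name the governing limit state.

Bolt shear: A_b = π(1.125)²/4 = 0.99402 in². φR_n = 0.75 × 84 × 0.99402 × 4 × 1 = 250.5 kips.
Bearing (0.3125 in plate, F_u = 58 ksi): end bolts L_c = 1.9375 − 1.25/2 = 1.3125, R_n = min(1.2×1.3125×0.3125×58, 2.4×1.125×0.3125×58) = 28.547 kips/bolt; interior L_c = 3.5 − 1.25 = 2.25, R_n = 48.938 kips/bolt. φR_n = 0.75 × (1×28.547 + 3×48.938) = 131.5 kips.
Tension yield (gross): A_g = 6×0.3125 = 1.875 in². φR_n = 0.90 × 36 × 1.875 = 60.8 kips.
Governing: min(250.5, 131.5, 60.8) = 60.8 kips → gross-section yield.

60.8 kips (gross-section yield governs)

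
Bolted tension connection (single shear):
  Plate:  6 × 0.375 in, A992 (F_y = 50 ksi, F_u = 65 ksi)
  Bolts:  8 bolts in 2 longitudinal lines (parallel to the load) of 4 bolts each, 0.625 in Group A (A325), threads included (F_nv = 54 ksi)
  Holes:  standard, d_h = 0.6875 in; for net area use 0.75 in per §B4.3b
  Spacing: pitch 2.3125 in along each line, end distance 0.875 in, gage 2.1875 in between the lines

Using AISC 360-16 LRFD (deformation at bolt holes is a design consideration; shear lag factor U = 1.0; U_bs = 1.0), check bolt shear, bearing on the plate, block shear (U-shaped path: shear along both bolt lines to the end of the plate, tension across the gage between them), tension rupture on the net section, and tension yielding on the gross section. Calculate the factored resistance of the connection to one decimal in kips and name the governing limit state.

Bolt shear: A_b = π(0.625)²/4 = 0.3068 in². φR_n = 0.75 × 54 × 0.3068 × 8 × 1 = 99.4 kips.
Bearing (0.375 in plate, F_u = 65 ksi): end bolts L_c = 0.875 − 0.6875/2 = 0.53125, R_n = min(1.2×0.53125×0.375×65, 2.4×0.625×0.375×65) = 15.539 kips/bolt; interior L_c = 2.3125 − 0.6875 = 1.625, R_n = 36.563 kips/bolt. φR_n = 0.75 × (2×15.539 + 6×36.563) = 187.8 kips.
Block shear: shear path 2×[0.875+3×2.3125] = 2×7.8125 in, A_gv = 5.8594, A_nv = 2×(7.8125 − 3.5×0.75)×0.375 = 3.8906 in²; tension across gage: (2.1875 − 1×0.75)×0.375 = 0.53906 in². R_n = min(0.6×65×3.8906, 0.6×50×5.8594) + 1.0×65×0.53906 = min(151.73, 175.78) + 35.039 = 186.77 kips. φR_n = 0.75 × 186.77 = 140.1 kips.
Tension rupture (net): A_n = (6 − 2×0.75)×0.375 = 1.6875 in² (U = 1.0, A_e = A_n). φR_n = 0.75 × 65 × 1.6875 = 82.3 kips.
Tension yield (gross): A_g = 6×0.375 = 2.25 in². φR_n = 0.90 × 50 × 2.25 = 101.3 kips.
Governing: min(99.4, 187.8, 140.1, 82.3, 101.3) = 82.3 kips → net-section rupture.

82.3 kips (net-section rupture governs)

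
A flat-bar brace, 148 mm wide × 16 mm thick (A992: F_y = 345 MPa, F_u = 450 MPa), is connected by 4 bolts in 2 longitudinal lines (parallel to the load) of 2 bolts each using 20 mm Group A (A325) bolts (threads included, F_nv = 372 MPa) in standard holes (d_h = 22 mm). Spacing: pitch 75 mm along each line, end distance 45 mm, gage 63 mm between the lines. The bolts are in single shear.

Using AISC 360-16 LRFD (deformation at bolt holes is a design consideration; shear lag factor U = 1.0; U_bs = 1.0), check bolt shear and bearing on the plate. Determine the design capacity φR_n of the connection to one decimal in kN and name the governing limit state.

350.6 kN (bolt shear governs)

Bolt shear: A_b = π(20)²/4 = 314.16 mm². φR_n = 0.75 × 372 × 314.16 × 4 × 1 = 350.6 kN.
Bearing (16 mm plate, F_u = 450 MPa): end bolts L_c = 45 − 22/2 = 34, R_n = min(1.2×34×16×450, 2.4×20×16×450) = 293.76 kN/bolt; interior L_c = 75 − 22 = 53, R_n = 345.6 kN/bolt. φR_n = 0.75 × (2×293.76 + 2×345.6) = 959.0 kN.
Governing: min(350.6, 959.0) = 350.6 kN → bolt shear.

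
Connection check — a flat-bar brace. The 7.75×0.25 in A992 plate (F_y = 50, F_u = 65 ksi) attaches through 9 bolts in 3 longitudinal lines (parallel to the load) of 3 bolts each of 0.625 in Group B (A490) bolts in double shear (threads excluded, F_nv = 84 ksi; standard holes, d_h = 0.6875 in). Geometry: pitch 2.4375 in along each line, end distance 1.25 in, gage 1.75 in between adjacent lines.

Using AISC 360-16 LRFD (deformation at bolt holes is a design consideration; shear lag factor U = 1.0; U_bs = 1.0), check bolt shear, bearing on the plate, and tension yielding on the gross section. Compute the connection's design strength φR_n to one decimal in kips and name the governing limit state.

87.2 kips (gross-section yield governs)

Bolt shear: A_b = π(0.625)²/4 = 0.3068 in². φR_n = 0.75 × 84 × 0.3068 × 9 × 2 = 347.9 kips.
Bearing (0.25 in plate, F_u = 65 ksi): end bolts L_c = 1.25 − 0.6875/2 = 0.90625, R_n = min(1.2×0.90625×0.25×65, 2.4×0.625×0.25×65) = 17.672 kips/bolt; interior L_c = 2.4375 − 0.6875 = 1.75, R_n = 24.375 kips/bolt. φR_n = 0.75 × (3×17.672 + 6×24.375) = 149.4 kips.
Tension yield (gross): A_g = 7.75×0.25 = 1.9375 in². φR_n = 0.90 × 50 × 1.9375 = 87.2 kips.
Governing: min(347.9, 149.4, 87.2) = 87.2 kips → gross-section yield.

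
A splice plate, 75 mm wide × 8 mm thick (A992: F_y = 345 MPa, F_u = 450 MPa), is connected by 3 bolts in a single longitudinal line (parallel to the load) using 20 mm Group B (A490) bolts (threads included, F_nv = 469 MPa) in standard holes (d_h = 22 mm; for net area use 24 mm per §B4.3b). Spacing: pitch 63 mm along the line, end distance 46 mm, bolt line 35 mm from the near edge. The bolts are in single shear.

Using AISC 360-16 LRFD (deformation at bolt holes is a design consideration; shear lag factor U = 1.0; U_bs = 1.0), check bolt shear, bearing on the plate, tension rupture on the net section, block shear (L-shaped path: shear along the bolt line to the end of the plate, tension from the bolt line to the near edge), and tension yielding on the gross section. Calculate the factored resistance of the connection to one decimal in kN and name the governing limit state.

137.7 kN (net-section rupture governs)

Bolt shear: A_b = π(20)²/4 = 314.16 mm². φR_n = 0.75 × 469 × 314.16 × 3 × 1 = 331.5 kN.
Bearing (8 mm plate, F_u = 450 MPa): end bolts L_c = 46 − 22/2 = 35, R_n = min(1.2×35×8×450, 2.4×20×8×450) = 151.2 kN/bolt; interior L_c = 63 − 22 = 41, R_n = 172.8 kN/bolt. φR_n = 0.75 × (1×151.2 + 2×172.8) = 372.6 kN.
Tension rupture (net): A_n = (75 − 1×24)×8 = 408 mm² (U = 1.0, A_e = A_n). φR_n = 0.75 × 450 × 408 = 137.7 kN.
Block shear: shear path 1×[46+2×63] = 1×172 mm, A_gv = 1376, A_nv = 1×(172 − 2.5×24)×8 = 896 mm²; tension to near edge: (35 − 0.5×24)×8 = 184 mm². R_n = min(0.6×450×896, 0.6×345×1376) + 1.0×450×184 = min(241.92, 284.83) + 82.8 = 324.72 kN. φR_n = 0.75 × 324.72 = 243.5 kN.
Tension yield (gross): A_g = 75×8 = 600 mm². φR_n = 0.90 × 345 × 600 = 186.3 kN.
Governing: min(331.5, 372.6, 137.7, 243.5, 186.3) = 137.7 kN → net-section rupture.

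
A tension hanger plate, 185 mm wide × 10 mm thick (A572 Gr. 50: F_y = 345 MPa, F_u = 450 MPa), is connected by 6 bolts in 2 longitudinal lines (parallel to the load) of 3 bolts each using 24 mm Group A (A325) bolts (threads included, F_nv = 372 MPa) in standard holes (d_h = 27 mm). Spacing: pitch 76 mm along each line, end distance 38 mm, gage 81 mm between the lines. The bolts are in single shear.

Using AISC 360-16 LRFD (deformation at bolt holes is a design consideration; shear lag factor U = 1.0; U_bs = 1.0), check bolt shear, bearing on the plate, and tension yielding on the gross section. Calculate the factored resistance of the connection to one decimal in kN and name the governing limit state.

574.4 kN (gross-section yield governs)

Bolt shear: A_b = π(24)²/4 = 452.39 mm². φR_n = 0.75 × 372 × 452.39 × 6 × 1 = 757.3 kN.
Bearing (10 mm plate, F_u = 450 MPa): end bolts L_c = 38 − 27/2 = 24.5, R_n = min(1.2×24.5×10×450, 2.4×24×10×450) = 132.3 kN/bolt; interior L_c = 76 − 27 = 49, R_n = 259.2 kN/bolt. φR_n = 0.75 × (2×132.3 + 4×259.2) = 976.1 kN.
Tension yield (gross): A_g = 185×10 = 1850 mm². φR_n = 0.90 × 345 × 1850 = 574.4 kN.
Governing: min(757.3, 976.1, 574.4) = 574.4 kN → gross-section yield.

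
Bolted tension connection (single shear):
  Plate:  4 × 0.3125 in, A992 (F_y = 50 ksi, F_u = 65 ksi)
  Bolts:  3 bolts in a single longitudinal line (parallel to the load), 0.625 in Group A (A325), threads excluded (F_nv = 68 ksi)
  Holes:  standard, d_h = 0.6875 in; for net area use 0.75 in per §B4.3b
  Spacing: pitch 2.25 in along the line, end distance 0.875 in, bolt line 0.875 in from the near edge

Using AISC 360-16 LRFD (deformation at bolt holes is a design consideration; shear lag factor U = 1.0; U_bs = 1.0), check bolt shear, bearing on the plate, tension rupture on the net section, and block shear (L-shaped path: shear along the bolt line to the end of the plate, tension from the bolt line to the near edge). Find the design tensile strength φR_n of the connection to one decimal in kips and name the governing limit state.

Bolt shear: A_b = π(0.625)²/4 = 0.3068 in². φR_n = 0.75 × 68 × 0.3068 × 3 × 1 = 46.9 kips.
Bearing (0.3125 in plate, F_u = 65 ksi): end bolts L_c = 0.875 − 0.6875/2 = 0.53125, R_n = min(1.2×0.53125×0.3125×65, 2.4×0.625×0.3125×65) = 12.949 kips/bolt; interior L_c = 2.25 − 0.6875 = 1.5625, R_n = 30.469 kips/bolt. φR_n = 0.75 × (1×12.949 + 2×30.469) = 55.4 kips.
Tension rupture (net): A_n = (4 − 1×0.75)×0.3125 = 1.0156 in² (U = 1.0, A_e = A_n). φR_n = 0.75 × 65 × 1.0156 = 49.5 kips.
Block shear: shear path 1×[0.875+2×2.25] = 1×5.375 in, A_gv = 1.6797, A_nv = 1×(5.375 − 2.5×0.75)×0.3125 = 1.0938 in²; tension to near edge: (0.875 − 0.5×0.75)×0.3125 = 0.15625 in². R_n = min(0.6×65×1.0938, 0.6×50×1.6797) + 1.0×65×0.15625 = min(42.658, 50.391) + 10.156 = 52.814 kips. φR_n = 0.75 × 52.814 = 39.6 kips.
Governing: min(46.9, 55.4, 49.5, 39.6) = 39.6 kips → block shear.

39.6 kips (block shear governs)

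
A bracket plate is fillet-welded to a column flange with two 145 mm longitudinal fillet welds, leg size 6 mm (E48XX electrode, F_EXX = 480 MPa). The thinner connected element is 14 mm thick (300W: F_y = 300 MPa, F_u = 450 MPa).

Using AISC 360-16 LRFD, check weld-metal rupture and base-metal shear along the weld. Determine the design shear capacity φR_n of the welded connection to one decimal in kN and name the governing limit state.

265.7 kN (weld metal governs)

Weld metal: throat = 0.707×6 = 4.242 mm, L = 2×145 = 290 mm. φR_n = 0.75 × 0.6 × 480 × 4.242 × 290 = 265.7 kN.
Base metal shear (14 mm plate): yield φR_n = 1.0×0.6×300×14×290 = 730.8 kN; rupture φR_n = 0.75×0.6×450×14×290 = 822.2 kN; take 730.8 kN (yield).
Governing: min(265.7, 730.8) = 265.7 kN → weld metal.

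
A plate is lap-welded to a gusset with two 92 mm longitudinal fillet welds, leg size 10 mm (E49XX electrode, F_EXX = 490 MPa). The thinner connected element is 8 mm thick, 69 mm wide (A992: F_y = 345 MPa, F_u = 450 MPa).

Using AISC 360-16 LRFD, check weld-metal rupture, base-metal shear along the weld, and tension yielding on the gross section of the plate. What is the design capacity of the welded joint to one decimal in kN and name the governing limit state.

Weld metal: throat = 0.707×10 = 7.07 mm, L = 2×92 = 184 mm. φR_n = 0.75 × 0.6 × 490 × 7.07 × 184 = 286.8 kN.
Base metal shear (8 mm plate): yield φR_n = 1.0×0.6×345×8×184 = 304.7 kN; rupture φR_n = 0.75×0.6×450×8×184 = 298.1 kN; take 298.1 kN (rupture).
Tension yield (gross): A_g = 69×8 = 552 mm². φR_n = 0.90 × 345 × 552 = 171.4 kN.
Governing: min(286.8, 298.1, 171.4) = 171.4 kN → gross-section yield.

171.4 kN (gross-section yield governs)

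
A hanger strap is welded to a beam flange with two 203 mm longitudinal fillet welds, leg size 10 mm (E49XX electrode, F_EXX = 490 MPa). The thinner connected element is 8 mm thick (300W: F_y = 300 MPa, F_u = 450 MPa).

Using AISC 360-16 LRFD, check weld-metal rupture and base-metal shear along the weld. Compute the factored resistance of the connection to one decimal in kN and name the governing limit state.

584.6 kN (base-metal shear governs)

Weld metal: throat = 0.707×10 = 7.07 mm, L = 2×203 = 406 mm. φR_n = 0.75 × 0.6 × 490 × 7.07 × 406 = 632.9 kN.
Base metal shear (8 mm plate): yield φR_n = 1.0×0.6×300×8×406 = 584.6 kN; rupture φR_n = 0.75×0.6×450×8×406 = 657.7 kN; take 584.6 kN (yield).
Governing: min(632.9, 584.6) = 584.6 kN → base-metal shear.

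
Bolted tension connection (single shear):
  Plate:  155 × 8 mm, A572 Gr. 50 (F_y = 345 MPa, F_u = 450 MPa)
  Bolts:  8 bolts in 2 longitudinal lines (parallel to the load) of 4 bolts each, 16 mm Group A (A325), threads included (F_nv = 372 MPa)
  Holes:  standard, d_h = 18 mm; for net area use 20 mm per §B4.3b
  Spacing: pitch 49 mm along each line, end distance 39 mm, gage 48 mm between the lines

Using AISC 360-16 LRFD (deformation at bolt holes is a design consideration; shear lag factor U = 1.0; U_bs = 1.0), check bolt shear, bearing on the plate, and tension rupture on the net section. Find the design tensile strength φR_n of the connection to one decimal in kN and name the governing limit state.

Bolt shear: A_b = π(16)²/4 = 201.06 mm². φR_n = 0.75 × 372 × 201.06 × 8 × 1 = 448.8 kN.
Bearing (8 mm plate, F_u = 450 MPa): end bolts L_c = 39 − 18/2 = 30, R_n = min(1.2×30×8×450, 2.4×16×8×450) = 129.6 kN/bolt; interior L_c = 49 − 18 = 31, R_n = 133.92 kN/bolt. φR_n = 0.75 × (2×129.6 + 6×133.92) = 797.0 kN.
Tension rupture (net): A_n = (155 − 2×20)×8 = 920 mm² (U = 1.0, A_e = A_n). φR_n = 0.75 × 450 × 920 = 310.5 kN.
Governing: min(448.8, 797.0, 310.5) = 310.5 kN → net-section rupture.

310.5 kN (net-section rupture governs)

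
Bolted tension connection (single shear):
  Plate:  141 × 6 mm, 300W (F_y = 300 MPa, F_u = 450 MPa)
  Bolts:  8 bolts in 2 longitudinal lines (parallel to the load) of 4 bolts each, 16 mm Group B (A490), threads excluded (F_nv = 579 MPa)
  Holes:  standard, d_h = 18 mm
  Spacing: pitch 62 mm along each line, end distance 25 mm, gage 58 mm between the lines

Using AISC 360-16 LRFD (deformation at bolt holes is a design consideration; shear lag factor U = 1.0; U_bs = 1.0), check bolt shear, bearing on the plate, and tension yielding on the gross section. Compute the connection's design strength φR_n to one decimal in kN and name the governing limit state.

228.4 kN (gross-section yield governs)

Bolt shear: A_b = π(16)²/4 = 201.06 mm². φR_n = 0.75 × 579 × 201.06 × 8 × 1 = 698.5 kN.
Bearing (6 mm plate, F_u = 450 MPa): end bolts L_c = 25 − 18/2 = 16, R_n = min(1.2×16×6×450, 2.4×16×6×450) = 51.84 kN/bolt; interior L_c = 62 − 18 = 44, R_n = 103.68 kN/bolt. φR_n = 0.75 × (2×51.84 + 6×103.68) = 544.3 kN.
Tension yield (gross): A_g = 141×6 = 846 mm². φR_n = 0.90 × 300 × 846 = 228.4 kN.
Governing: min(698.5, 544.3, 228.4) = 228.4 kN → gross-section yield.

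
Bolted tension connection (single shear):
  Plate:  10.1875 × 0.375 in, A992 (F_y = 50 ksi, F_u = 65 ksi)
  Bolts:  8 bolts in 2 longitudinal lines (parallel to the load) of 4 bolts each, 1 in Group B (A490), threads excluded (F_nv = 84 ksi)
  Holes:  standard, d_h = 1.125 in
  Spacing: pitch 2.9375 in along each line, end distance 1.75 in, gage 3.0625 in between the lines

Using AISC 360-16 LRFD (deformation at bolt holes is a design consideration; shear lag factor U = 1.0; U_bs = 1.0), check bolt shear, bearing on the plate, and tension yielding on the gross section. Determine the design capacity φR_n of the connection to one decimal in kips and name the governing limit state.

171.9 kips (gross-section yield governs)

Bolt shear: A_b = π(1)²/4 = 0.7854 in². φR_n = 0.75 × 84 × 0.7854 × 8 × 1 = 395.8 kips.
Bearing (0.375 in plate, F_u = 65 ksi): end bolts L_c = 1.75 − 1.125/2 = 1.1875, R_n = min(1.2×1.1875×0.375×65, 2.4×1×0.375×65) = 34.734 kips/bolt; interior L_c = 2.9375 − 1.125 = 1.8125, R_n = 53.016 kips/bolt. φR_n = 0.75 × (2×34.734 + 6×53.016) = 290.7 kips.
Tension yield (gross): A_g = 10.1875×0.375 = 3.8203 in². φR_n = 0.90 × 50 × 3.8203 = 171.9 kips.
Governing: min(395.8, 290.7, 171.9) = 171.9 kips → gross-section yield.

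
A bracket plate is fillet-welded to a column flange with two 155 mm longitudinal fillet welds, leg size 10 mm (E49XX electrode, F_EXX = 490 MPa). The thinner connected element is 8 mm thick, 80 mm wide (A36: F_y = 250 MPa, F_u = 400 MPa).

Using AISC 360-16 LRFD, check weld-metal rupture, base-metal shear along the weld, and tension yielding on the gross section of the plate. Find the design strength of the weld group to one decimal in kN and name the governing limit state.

144.0 kN (gross-section yield governs)

Weld metal: throat = 0.707×10 = 7.07 mm, L = 2×155 = 310 mm. φR_n = 0.75 × 0.6 × 490 × 7.07 × 310 = 483.3 kN.
Base metal shear (8 mm plate): yield φR_n = 1.0×0.6×250×8×310 = 372.0 kN; rupture φR_n = 0.75×0.6×400×8×310 = 446.4 kN; take 372.0 kN (yield).
Tension yield (gross): A_g = 80×8 = 640 mm². φR_n = 0.90 × 250 × 640 = 144.0 kN.
Governing: min(483.3, 372.0, 144.0) = 144.0 kN → gross-section yield.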